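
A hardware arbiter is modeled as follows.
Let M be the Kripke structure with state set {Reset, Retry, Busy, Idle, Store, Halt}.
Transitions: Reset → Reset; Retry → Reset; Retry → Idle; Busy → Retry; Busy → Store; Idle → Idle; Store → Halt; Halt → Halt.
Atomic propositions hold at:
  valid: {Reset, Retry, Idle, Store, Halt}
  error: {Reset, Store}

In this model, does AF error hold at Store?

Yes

AF error: least fixpoint, start Z0 = {Reset, Store}, add states with every successor in Z. Already a fixed point.
Sat(AF error) = {Reset, Store}
Store ∈ Sat(AF error) = {Reset, Store}, so the formula holds at Store.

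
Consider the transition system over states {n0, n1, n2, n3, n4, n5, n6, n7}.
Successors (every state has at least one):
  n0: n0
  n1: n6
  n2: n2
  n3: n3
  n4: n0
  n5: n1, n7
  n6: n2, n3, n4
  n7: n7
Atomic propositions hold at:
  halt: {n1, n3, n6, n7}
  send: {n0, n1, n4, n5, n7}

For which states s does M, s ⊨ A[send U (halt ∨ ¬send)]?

Sat(¬send) = {n2, n3, n6}
Sat(halt ∨ ¬send) = {n1, n2, n3, n6, n7}
A[send U (halt ∨ ¬send)]: least fixpoint, start Z0 = Sat((halt ∨ ¬send)) = {n1, n2, n3, n6, n7}, add states in Sat(send) with every successor in Z. Z1 = {n1, n2, n3, n5, n6, n7}; fixed.
Sat(A[send U (halt ∨ ¬send)]) = {n1, n2, n3, n5, n6, n7}

{n1, n2, n3, n5, n6, n7}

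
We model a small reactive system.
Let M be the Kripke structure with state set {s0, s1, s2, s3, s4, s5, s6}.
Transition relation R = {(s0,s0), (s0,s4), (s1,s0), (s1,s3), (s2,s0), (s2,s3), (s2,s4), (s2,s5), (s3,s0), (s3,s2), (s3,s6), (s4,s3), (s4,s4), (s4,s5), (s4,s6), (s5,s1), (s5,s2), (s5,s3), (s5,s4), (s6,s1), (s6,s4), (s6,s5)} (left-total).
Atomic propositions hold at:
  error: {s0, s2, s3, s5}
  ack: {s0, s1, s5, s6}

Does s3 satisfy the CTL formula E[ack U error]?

E[ack U error]: least fixpoint, start Z0 = Sat(error) = {s0, s2, s3, s5}, add states in Sat(ack) with some successor in Z. Z1 = {s0, s1, s2, s3, s5, s6}; fixed.
Sat(E[ack U error]) = {s0, s1, s2, s3, s5, s6}
s3 ∈ Sat(E[ack U error]) = {s0, s1, s2, s3, s5, s6}, so the formula holds at s3.

Yes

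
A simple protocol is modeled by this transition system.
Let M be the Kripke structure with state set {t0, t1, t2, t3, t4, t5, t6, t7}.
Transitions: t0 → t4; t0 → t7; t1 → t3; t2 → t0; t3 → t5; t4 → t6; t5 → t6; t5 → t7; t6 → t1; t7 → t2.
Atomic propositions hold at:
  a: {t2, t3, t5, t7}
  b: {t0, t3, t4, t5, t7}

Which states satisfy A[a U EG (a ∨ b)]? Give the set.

Sat(a ∨ b) = {t0, t2, t3, t4, t5, t7}
EG (a ∨ b): greatest fixpoint, start Z0 = {t0, t2, t3, t4, t5, t7}, keep only states in Sat with some successor in Z. Z1 = {t0, t2, t3, t5, t7}; fixed.
Sat(EG (a ∨ b)) = {t0, t2, t3, t5, t7}
A[a U EG (a ∨ b)]: least fixpoint, start Z0 = Sat(EG (a ∨ b)) = {t0, t2, t3, t5, t7}, add states in Sat(a) with every successor in Z. Already a fixed point.
Sat(A[a U EG (a ∨ b)]) = {t0, t2, t3, t5, t7}

{t0, t2, t3, t5, t7}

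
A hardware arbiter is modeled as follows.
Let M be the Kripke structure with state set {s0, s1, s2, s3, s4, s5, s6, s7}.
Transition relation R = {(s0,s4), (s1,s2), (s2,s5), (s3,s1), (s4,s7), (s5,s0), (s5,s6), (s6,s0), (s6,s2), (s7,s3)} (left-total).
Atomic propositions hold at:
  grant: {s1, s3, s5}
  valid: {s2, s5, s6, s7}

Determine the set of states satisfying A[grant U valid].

{s1, s2, s3, s5, s6, s7}

A[grant U valid]: least fixpoint, start Z0 = Sat(valid) = {s2, s5, s6, s7}, add states in Sat(grant) with every successor in Z. Z1 = {s1, s2, s5, s6, s7}; Z2 = {s1, s2, s3, s5, s6, s7}; fixed.
Sat(A[grant U valid]) = {s1, s2, s3, s5, s6, s7}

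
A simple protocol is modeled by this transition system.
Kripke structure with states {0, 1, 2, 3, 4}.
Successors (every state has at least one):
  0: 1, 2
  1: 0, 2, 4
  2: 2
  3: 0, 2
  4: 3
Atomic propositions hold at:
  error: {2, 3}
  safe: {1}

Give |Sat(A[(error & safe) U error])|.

2

Sat(error & safe) = ∅
A[(error & safe) U error]: least fixpoint, start Z0 = Sat(error) = {2, 3}, add states in Sat(error & safe) with every successor in Z. Already a fixed point.
Sat(A[(error & safe) U error]) = {2, 3}
|Sat(A[(error & safe) U error])| = |{2, 3}| = 2.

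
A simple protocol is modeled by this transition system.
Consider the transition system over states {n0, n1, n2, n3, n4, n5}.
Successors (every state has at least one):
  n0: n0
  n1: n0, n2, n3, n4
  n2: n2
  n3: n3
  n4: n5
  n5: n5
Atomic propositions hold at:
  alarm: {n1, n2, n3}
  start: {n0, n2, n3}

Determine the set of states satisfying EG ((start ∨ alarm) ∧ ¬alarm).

Sat(start ∨ alarm) = {n0, n1, n2, n3}
Sat(¬alarm) = {n0, n4, n5}
Sat((start ∨ alarm) ∧ ¬alarm) = {n0}
EG ((start ∨ alarm) ∧ ¬alarm): greatest fixpoint, start Z0 = {n0}, keep only states in Sat with some successor in Z. Already a fixed point.
Sat(EG ((start ∨ alarm) ∧ ¬alarm)) = {n0}

{n0}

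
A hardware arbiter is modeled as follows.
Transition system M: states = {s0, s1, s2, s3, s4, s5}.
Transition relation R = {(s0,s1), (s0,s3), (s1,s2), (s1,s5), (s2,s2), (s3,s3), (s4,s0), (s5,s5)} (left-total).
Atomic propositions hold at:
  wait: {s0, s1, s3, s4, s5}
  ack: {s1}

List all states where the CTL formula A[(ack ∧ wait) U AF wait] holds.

Sat(ack ∧ wait) = {s1}
AF wait: least fixpoint, start Z0 = {s0, s1, s3, s4, s5}, add states with every successor in Z. Already a fixed point.
Sat(AF wait) = {s0, s1, s3, s4, s5}
A[(ack ∧ wait) U AF wait]: least fixpoint, start Z0 = Sat(AF wait) = {s0, s1, s3, s4, s5}, add states in Sat(ack ∧ wait) with every successor in Z. Already a fixed point.
Sat(A[(ack ∧ wait) U AF wait]) = {s0, s1, s3, s4, s5}

{s0, s1, s3, s4, s5}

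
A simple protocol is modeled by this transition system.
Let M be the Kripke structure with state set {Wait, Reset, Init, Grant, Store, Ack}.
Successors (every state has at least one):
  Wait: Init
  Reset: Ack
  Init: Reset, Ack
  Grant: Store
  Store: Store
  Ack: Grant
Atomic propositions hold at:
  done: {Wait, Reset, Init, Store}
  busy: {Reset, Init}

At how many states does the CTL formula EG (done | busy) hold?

1

Sat(done | busy) = {Wait, Reset, Init, Store}
EG (done | busy): greatest fixpoint, start Z0 = {Wait, Reset, Init, Store}, keep only states in Sat with some successor in Z. Z1 = {Wait, Init, Store}; Z2 = {Wait, Store}; Z3 = {Store}; fixed.
Sat(EG (done | busy)) = {Store}
|Sat(EG (done | busy))| = |{Store}| = 1.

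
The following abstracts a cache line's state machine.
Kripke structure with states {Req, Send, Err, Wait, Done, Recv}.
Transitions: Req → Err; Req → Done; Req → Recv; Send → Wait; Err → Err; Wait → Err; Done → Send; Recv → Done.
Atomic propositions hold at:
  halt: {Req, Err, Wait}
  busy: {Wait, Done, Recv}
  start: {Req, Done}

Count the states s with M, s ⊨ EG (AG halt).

2

AG halt: greatest fixpoint, start Z0 = {Req, Err, Wait}, keep only states in Sat with every successor in Z. Z1 = {Err, Wait}; fixed.
Sat(AG halt) = {Err, Wait}
EG (AG halt): greatest fixpoint, start Z0 = {Err, Wait}, keep only states in Sat with some successor in Z. Already a fixed point.
Sat(EG (AG halt)) = {Err, Wait}
|Sat(EG (AG halt))| = |{Err, Wait}| = 2.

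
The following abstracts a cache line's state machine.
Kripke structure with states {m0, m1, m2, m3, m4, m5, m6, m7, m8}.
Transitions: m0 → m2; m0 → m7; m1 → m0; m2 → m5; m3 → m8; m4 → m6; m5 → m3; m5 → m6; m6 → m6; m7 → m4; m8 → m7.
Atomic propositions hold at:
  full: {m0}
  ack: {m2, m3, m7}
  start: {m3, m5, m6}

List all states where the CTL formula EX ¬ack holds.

{m1, m2, m3, m4, m5, m6, m7}

Sat(¬ack) = {m0, m1, m4, m5, m6, m8}
Sat(EX ¬ack) = {s : some successor in {m0, m1, m4, m5, m6, m8}} = {m1, m2, m3, m4, m5, m6, m7}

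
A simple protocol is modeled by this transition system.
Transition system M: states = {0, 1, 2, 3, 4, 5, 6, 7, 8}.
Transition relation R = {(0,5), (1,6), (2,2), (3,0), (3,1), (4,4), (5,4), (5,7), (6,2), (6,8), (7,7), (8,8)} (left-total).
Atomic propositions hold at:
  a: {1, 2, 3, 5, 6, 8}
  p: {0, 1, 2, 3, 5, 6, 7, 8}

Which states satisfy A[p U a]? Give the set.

{0, 1, 2, 3, 5, 6, 8}

A[p U a]: least fixpoint, start Z0 = Sat(a) = {1, 2, 3, 5, 6, 8}, add states in Sat(p) with every successor in Z. Z1 = {0, 1, 2, 3, 5, 6, 8}; fixed.
Sat(A[p U a]) = {0, 1, 2, 3, 5, 6, 8}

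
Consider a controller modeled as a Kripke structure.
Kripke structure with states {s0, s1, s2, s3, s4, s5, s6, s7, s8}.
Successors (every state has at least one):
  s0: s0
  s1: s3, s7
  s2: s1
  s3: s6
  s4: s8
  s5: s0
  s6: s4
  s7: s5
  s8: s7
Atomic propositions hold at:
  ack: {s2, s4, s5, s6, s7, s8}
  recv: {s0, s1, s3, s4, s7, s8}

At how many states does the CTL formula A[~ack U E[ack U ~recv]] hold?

Sat(~ack) = {s0, s1, s3}
Sat(~recv) = {s2, s5, s6}
E[ack U ~recv]: least fixpoint, start Z0 = Sat(~recv) = {s2, s5, s6}, add states in Sat(ack) with some successor in Z. Z1 = {s2, s5, s6, s7}; Z2 = {s2, s5, s6, s7, s8}; Z3 = {s2, s4, s5, s6, s7, s8}; fixed.
Sat(E[ack U ~recv]) = {s2, s4, s5, s6, s7, s8}
A[~ack U E[ack U ~recv]]: least fixpoint, start Z0 = Sat(E[ack U ~recv]) = {s2, s4, s5, s6, s7, s8}, add states in Sat(~ack) with every successor in Z. Z1 = {s2, s3, s4, s5, s6, s7, s8}; Z2 = {s1, s2, s3, s4, s5, s6, s7, s8}; fixed.
Sat(A[~ack U E[ack U ~recv]]) = {s1, s2, s3, s4, s5, s6, s7, s8}
|Sat(A[~ack U E[ack U ~recv]])| = |{s1, s2, s3, s4, s5, s6, s7, s8}| = 8.

8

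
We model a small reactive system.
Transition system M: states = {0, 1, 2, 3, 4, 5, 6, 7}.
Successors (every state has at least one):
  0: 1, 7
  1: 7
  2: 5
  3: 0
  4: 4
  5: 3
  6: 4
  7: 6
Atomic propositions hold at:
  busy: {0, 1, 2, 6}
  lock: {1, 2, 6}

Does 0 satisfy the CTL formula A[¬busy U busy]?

Sat(¬busy) = {3, 4, 5, 7}
A[¬busy U busy]: least fixpoint, start Z0 = Sat(busy) = {0, 1, 2, 6}, add states in Sat(¬busy) with every successor in Z. Z1 = {0, 1, 2, 3, 6, 7}; Z2 = {0, 1, 2, 3, 5, 6, 7}; fixed.
Sat(A[¬busy U busy]) = {0, 1, 2, 3, 5, 6, 7}
0 ∈ Sat(A[¬busy U busy]) = {0, 1, 2, 3, 5, 6, 7}, so the formula holds at 0.

Yes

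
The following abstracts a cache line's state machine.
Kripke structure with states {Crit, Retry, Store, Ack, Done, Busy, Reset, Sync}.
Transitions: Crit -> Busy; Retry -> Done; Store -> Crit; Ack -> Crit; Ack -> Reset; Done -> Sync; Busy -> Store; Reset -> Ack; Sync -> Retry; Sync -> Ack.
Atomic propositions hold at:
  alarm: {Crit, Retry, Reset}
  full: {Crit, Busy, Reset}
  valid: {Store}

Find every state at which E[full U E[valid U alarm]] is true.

E[valid U alarm]: least fixpoint, start Z0 = Sat(alarm) = {Crit, Retry, Reset}, add states in Sat(valid) with some successor in Z. Z1 = {Crit, Retry, Store, Reset}; fixed.
Sat(E[valid U alarm]) = {Crit, Retry, Store, Reset}
E[full U E[valid U alarm]]: least fixpoint, start Z0 = Sat(E[valid U alarm]) = {Crit, Retry, Store, Reset}, add states in Sat(full) with some successor in Z. Z1 = {Crit, Retry, Store, Busy, Reset}; fixed.
Sat(E[full U E[valid U alarm]]) = {Crit, Retry, Store, Busy, Reset}

{Crit, Retry, Store, Busy, Reset}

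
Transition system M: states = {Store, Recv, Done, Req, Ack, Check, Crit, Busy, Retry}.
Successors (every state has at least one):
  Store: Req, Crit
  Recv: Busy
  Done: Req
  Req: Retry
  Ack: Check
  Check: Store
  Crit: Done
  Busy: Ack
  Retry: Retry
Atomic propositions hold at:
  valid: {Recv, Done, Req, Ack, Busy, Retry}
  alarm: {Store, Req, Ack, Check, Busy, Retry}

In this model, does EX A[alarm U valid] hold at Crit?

Yes

A[alarm U valid]: least fixpoint, start Z0 = Sat(valid) = {Recv, Done, Req, Ack, Busy, Retry}, add states in Sat(alarm) with every successor in Z. Already a fixed point.
Sat(A[alarm U valid]) = {Recv, Done, Req, Ack, Busy, Retry}
Sat(EX A[alarm U valid]) = {s : some successor in {Recv, Done, Req, Ack, Busy, Retry}} = {Store, Recv, Done, Req, Crit, Busy, Retry}
Crit ∈ Sat(EX A[alarm U valid]) = {Store, Recv, Done, Req, Crit, Busy, Retry}, so the formula holds at Crit.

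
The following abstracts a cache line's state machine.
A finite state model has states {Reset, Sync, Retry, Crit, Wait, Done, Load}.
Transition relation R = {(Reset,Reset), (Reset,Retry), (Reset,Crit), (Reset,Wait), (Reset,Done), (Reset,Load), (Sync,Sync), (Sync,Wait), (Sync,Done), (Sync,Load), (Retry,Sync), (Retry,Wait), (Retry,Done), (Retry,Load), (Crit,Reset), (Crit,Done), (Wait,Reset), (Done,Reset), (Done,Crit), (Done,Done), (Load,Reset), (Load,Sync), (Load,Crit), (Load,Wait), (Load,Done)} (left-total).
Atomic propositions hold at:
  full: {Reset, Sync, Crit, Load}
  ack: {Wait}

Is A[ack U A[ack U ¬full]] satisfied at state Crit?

No

Sat(¬full) = {Retry, Wait, Done}
A[ack U ¬full]: least fixpoint, start Z0 = Sat(¬full) = {Retry, Wait, Done}, add states in Sat(ack) with every successor in Z. Already a fixed point.
Sat(A[ack U ¬full]) = {Retry, Wait, Done}
A[ack U A[ack U ¬full]]: least fixpoint, start Z0 = Sat(A[ack U ¬full]) = {Retry, Wait, Done}, add states in Sat(ack) with every successor in Z. Already a fixed point.
Sat(A[ack U A[ack U ¬full]]) = {Retry, Wait, Done}
Crit ∉ Sat(A[ack U A[ack U ¬full]]) = {Retry, Wait, Done}, so the formula does not hold at Crit.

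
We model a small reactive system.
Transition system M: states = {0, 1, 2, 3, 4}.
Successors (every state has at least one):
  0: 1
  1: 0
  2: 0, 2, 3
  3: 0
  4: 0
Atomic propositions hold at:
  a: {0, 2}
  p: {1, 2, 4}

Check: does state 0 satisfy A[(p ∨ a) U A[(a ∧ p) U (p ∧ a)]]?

No

Sat(p ∨ a) = {0, 1, 2, 4}
Sat(a ∧ p) = {2}
Sat(p ∧ a) = {2}
A[(a ∧ p) U (p ∧ a)]: least fixpoint, start Z0 = Sat((p ∧ a)) = {2}, add states in Sat(a ∧ p) with every successor in Z. Already a fixed point.
Sat(A[(a ∧ p) U (p ∧ a)]) = {2}
A[(p ∨ a) U A[(a ∧ p) U (p ∧ a)]]: least fixpoint, start Z0 = Sat(A[(a ∧ p) U (p ∧ a)]) = {2}, add states in Sat(p ∨ a) with every successor in Z. Already a fixed point.
Sat(A[(p ∨ a) U A[(a ∧ p) U (p ∧ a)]]) = {2}
0 ∉ Sat(A[(p ∨ a) U A[(a ∧ p) U (p ∧ a)]]) = {2}, so the formula does not hold at 0.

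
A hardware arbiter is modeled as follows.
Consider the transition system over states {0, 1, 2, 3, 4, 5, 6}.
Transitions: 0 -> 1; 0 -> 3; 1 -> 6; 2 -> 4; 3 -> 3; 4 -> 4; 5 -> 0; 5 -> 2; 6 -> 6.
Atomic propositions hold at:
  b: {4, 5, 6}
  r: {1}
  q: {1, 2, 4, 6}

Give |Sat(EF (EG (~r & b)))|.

6

Sat(~r) = {0, 2, 3, 4, 5, 6}
Sat(~r & b) = {4, 5, 6}
EG (~r & b): greatest fixpoint, start Z0 = {4, 5, 6}, keep only states in Sat with some successor in Z. Z1 = {4, 6}; fixed.
Sat(EG (~r & b)) = {4, 6}
EF (EG (~r & b)): least fixpoint, start Z0 = {4, 6}, add states with some successor in Z. Z1 = {1, 2, 4, 6}; Z2 = {0, 1, 2, 4, 5, 6}; fixed.
Sat(EF (EG (~r & b))) = {0, 1, 2, 4, 5, 6}
|Sat(EF (EG (~r & b)))| = |{0, 1, 2, 4, 5, 6}| = 6.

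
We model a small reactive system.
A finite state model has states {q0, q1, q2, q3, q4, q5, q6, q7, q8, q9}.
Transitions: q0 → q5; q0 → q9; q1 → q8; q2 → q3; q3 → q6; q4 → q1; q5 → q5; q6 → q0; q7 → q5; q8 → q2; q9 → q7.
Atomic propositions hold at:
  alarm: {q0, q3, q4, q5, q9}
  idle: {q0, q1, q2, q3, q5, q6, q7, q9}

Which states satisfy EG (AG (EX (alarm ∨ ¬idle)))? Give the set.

{q5, q7}

Sat(¬idle) = {q4, q8}
Sat(alarm ∨ ¬idle) = {q0, q3, q4, q5, q8, q9}
Sat(EX (alarm ∨ ¬idle)) = {s : some successor in {q0, q3, q4, q5, q8, q9}} = {q0, q1, q2, q5, q6, q7}
AG (EX (alarm ∨ ¬idle)): greatest fixpoint, start Z0 = {q0, q1, q2, q5, q6, q7}, keep only states in Sat with every successor in Z. Z1 = {q5, q6, q7}; Z2 = {q5, q7}; fixed.
Sat(AG (EX (alarm ∨ ¬idle))) = {q5, q7}
EG (AG (EX (alarm ∨ ¬idle))): greatest fixpoint, start Z0 = {q5, q7}, keep only states in Sat with some successor in Z. Already a fixed point.
Sat(EG (AG (EX (alarm ∨ ¬idle)))) = {q5, q7}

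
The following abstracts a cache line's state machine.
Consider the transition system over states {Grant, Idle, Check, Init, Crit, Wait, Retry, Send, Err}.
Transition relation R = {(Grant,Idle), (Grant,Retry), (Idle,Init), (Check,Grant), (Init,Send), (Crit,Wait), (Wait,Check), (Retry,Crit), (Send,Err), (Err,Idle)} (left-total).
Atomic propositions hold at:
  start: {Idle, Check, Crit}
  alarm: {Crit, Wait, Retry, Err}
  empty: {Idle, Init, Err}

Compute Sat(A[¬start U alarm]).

{Init, Crit, Wait, Retry, Send, Err}

Sat(¬start) = {Grant, Init, Wait, Retry, Send, Err}
A[¬start U alarm]: least fixpoint, start Z0 = Sat(alarm) = {Crit, Wait, Retry, Err}, add states in Sat(¬start) with every successor in Z. Z1 = {Crit, Wait, Retry, Send, Err}; Z2 = {Init, Crit, Wait, Retry, Send, Err}; fixed.
Sat(A[¬start U alarm]) = {Init, Crit, Wait, Retry, Send, Err}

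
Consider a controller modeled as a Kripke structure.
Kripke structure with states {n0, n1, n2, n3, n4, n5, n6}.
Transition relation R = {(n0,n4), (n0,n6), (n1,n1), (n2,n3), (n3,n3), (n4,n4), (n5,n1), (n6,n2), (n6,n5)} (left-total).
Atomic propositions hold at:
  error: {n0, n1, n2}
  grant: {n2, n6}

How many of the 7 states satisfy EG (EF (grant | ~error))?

Sat(~error) = {n3, n4, n5, n6}
Sat(grant | ~error) = {n2, n3, n4, n5, n6}
EF (grant | ~error): least fixpoint, start Z0 = {n2, n3, n4, n5, n6}, add states with some successor in Z. Z1 = {n0, n2, n3, n4, n5, n6}; fixed.
Sat(EF (grant | ~error)) = {n0, n2, n3, n4, n5, n6}
EG (EF (grant | ~error)): greatest fixpoint, start Z0 = {n0, n2, n3, n4, n5, n6}, keep only states in Sat with some successor in Z. Z1 = {n0, n2, n3, n4, n6}; fixed.
Sat(EG (EF (grant | ~error))) = {n0, n2, n3, n4, n6}
|Sat(EG (EF (grant | ~error)))| = |{n0, n2, n3, n4, n6}| = 5.

5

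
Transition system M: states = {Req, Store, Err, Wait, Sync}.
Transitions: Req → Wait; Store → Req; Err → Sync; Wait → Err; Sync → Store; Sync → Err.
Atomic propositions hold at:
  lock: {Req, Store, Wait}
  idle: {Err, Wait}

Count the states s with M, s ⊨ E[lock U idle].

4

E[lock U idle]: least fixpoint, start Z0 = Sat(idle) = {Err, Wait}, add states in Sat(lock) with some successor in Z. Z1 = {Req, Err, Wait}; Z2 = {Req, Store, Err, Wait}; fixed.
Sat(E[lock U idle]) = {Req, Store, Err, Wait}
|Sat(E[lock U idle])| = |{Req, Store, Err, Wait}| = 4.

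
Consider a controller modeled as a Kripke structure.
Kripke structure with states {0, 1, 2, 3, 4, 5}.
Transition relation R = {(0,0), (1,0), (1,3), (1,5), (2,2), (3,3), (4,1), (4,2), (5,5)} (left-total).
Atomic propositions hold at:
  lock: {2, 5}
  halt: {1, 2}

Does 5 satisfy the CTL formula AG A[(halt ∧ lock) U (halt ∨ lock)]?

Yes

Sat(halt ∧ lock) = {2}
Sat(halt ∨ lock) = {1, 2, 5}
A[(halt ∧ lock) U (halt ∨ lock)]: least fixpoint, start Z0 = Sat((halt ∨ lock)) = {1, 2, 5}, add states in Sat(halt ∧ lock) with every successor in Z. Already a fixed point.
Sat(A[(halt ∧ lock) U (halt ∨ lock)]) = {1, 2, 5}
AG A[(halt ∧ lock) U (halt ∨ lock)]: greatest fixpoint, start Z0 = {1, 2, 5}, keep only states in Sat with every successor in Z. Z1 = {2, 5}; fixed.
Sat(AG A[(halt ∧ lock) U (halt ∨ lock)]) = {2, 5}
5 ∈ Sat(AG A[(halt ∧ lock) U (halt ∨ lock)]) = {2, 5}, so the formula holds at 5.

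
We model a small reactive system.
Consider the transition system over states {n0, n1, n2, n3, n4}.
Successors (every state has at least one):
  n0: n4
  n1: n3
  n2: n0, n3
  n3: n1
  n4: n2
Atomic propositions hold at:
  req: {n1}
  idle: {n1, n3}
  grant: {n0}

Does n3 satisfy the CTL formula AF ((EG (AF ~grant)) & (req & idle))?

Sat(~grant) = {n1, n2, n3, n4}
AF ~grant: least fixpoint, start Z0 = {n1, n2, n3, n4}, add states with every successor in Z. Z1 = {n0, n1, n2, n3, n4}; fixed.
Sat(AF ~grant) = {n0, n1, n2, n3, n4}
EG (AF ~grant): greatest fixpoint, start Z0 = {n0, n1, n2, n3, n4}, keep only states in Sat with some successor in Z. Already a fixed point.
Sat(EG (AF ~grant)) = {n0, n1, n2, n3, n4}
Sat(req & idle) = {n1}
Sat((EG (AF ~grant)) & (req & idle)) = {n1}
AF ((EG (AF ~grant)) & (req & idle)): least fixpoint, start Z0 = {n1}, add states with every successor in Z. Z1 = {n1, n3}; fixed.
Sat(AF ((EG (AF ~grant)) & (req & idle))) = {n1, n3}
n3 ∈ Sat(AF ((EG (AF ~grant)) & (req & idle))) = {n1, n3}, so the formula holds at n3.

Yes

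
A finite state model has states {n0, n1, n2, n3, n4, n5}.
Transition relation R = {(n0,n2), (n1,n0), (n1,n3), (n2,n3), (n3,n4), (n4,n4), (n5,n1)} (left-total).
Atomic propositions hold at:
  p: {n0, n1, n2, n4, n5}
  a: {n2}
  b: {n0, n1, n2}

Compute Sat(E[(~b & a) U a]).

Sat(~b) = {n3, n4, n5}
Sat(~b & a) = ∅
E[(~b & a) U a]: least fixpoint, start Z0 = Sat(a) = {n2}, add states in Sat(~b & a) with some successor in Z. Already a fixed point.
Sat(E[(~b & a) U a]) = {n2}

{n2}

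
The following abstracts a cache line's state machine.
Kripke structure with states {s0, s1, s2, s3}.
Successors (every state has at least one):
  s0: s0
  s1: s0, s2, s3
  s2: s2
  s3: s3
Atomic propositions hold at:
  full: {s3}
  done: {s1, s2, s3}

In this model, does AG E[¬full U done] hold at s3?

Yes

Sat(¬full) = {s0, s1, s2}
E[¬full U done]: least fixpoint, start Z0 = Sat(done) = {s1, s2, s3}, add states in Sat(¬full) with some successor in Z. Already a fixed point.
Sat(E[¬full U done]) = {s1, s2, s3}
AG E[¬full U done]: greatest fixpoint, start Z0 = {s1, s2, s3}, keep only states in Sat with every successor in Z. Z1 = {s2, s3}; fixed.
Sat(AG E[¬full U done]) = {s2, s3}
s3 ∈ Sat(AG E[¬full U done]) = {s2, s3}, so the formula holds at s3.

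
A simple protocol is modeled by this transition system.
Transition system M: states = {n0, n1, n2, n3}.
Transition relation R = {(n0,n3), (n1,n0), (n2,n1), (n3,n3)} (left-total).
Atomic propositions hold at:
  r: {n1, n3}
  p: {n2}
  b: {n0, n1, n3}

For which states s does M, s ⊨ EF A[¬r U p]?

Sat(¬r) = {n0, n2}
A[¬r U p]: least fixpoint, start Z0 = Sat(p) = {n2}, add states in Sat(¬r) with every successor in Z. Already a fixed point.
Sat(A[¬r U p]) = {n2}
EF A[¬r U p]: least fixpoint, start Z0 = {n2}, add states with some successor in Z. Already a fixed point.
Sat(EF A[¬r U p]) = {n2}

{n2}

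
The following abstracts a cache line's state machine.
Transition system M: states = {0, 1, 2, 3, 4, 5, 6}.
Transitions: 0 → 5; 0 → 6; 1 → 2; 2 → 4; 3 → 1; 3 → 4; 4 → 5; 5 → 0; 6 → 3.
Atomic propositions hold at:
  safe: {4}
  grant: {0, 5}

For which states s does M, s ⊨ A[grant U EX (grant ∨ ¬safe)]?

Sat(¬safe) = {0, 1, 2, 3, 5, 6}
Sat(grant ∨ ¬safe) = {0, 1, 2, 3, 5, 6}
Sat(EX (grant ∨ ¬safe)) = {s : some successor in {0, 1, 2, 3, 5, 6}} = {0, 1, 3, 4, 5, 6}
A[grant U EX (grant ∨ ¬safe)]: least fixpoint, start Z0 = Sat(EX (grant ∨ ¬safe)) = {0, 1, 3, 4, 5, 6}, add states in Sat(grant) with every successor in Z. Already a fixed point.
Sat(A[grant U EX (grant ∨ ¬safe)]) = {0, 1, 3, 4, 5, 6}

{0, 1, 3, 4, 5, 6}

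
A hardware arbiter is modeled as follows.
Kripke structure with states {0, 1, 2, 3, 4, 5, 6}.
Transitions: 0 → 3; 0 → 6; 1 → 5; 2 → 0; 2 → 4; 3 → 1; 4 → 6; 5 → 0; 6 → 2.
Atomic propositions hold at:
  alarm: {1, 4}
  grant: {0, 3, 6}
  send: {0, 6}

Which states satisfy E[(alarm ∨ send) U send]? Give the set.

{0, 4, 6}

Sat(alarm ∨ send) = {0, 1, 4, 6}
E[(alarm ∨ send) U send]: least fixpoint, start Z0 = Sat(send) = {0, 6}, add states in Sat(alarm ∨ send) with some successor in Z. Z1 = {0, 4, 6}; fixed.
Sat(E[(alarm ∨ send) U send]) = {0, 4, 6}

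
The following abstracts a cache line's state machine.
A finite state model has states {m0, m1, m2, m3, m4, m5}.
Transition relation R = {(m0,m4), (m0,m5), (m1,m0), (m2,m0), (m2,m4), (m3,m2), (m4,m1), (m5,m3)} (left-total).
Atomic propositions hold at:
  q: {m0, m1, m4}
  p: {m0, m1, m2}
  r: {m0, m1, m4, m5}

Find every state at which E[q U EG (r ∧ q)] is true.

Sat(r ∧ q) = {m0, m1, m4}
EG (r ∧ q): greatest fixpoint, start Z0 = {m0, m1, m4}, keep only states in Sat with some successor in Z. Already a fixed point.
Sat(EG (r ∧ q)) = {m0, m1, m4}
E[q U EG (r ∧ q)]: least fixpoint, start Z0 = Sat(EG (r ∧ q)) = {m0, m1, m4}, add states in Sat(q) with some successor in Z. Already a fixed point.
Sat(E[q U EG (r ∧ q)]) = {m0, m1, m4}

{m0, m1, m4}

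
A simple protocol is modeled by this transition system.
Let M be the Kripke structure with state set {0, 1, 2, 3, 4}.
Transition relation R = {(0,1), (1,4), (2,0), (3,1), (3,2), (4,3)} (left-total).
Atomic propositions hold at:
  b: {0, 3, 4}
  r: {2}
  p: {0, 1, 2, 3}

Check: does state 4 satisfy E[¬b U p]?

Sat(¬b) = {1, 2}
E[¬b U p]: least fixpoint, start Z0 = Sat(p) = {0, 1, 2, 3}, add states in Sat(¬b) with some successor in Z. Already a fixed point.
Sat(E[¬b U p]) = {0, 1, 2, 3}
4 ∉ Sat(E[¬b U p]) = {0, 1, 2, 3}, so the formula does not hold at 4.

No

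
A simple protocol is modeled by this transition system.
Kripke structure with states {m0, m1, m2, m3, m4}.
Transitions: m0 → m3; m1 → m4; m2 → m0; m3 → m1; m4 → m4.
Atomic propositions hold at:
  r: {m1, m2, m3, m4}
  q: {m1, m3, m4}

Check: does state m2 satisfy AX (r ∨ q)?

Sat(r ∨ q) = {m1, m2, m3, m4}
Sat(AX (r ∨ q)) = {s : every successor in {m1, m2, m3, m4}} = {m0, m1, m3, m4}
m2 ∉ Sat(AX (r ∨ q)) = {m0, m1, m3, m4}, so the formula does not hold at m2.

No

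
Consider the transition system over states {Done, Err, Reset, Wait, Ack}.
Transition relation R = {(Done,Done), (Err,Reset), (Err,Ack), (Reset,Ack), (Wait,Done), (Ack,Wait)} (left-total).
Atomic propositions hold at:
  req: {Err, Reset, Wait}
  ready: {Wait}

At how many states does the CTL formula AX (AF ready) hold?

AF ready: least fixpoint, start Z0 = {Wait}, add states with every successor in Z. Z1 = {Wait, Ack}; Z2 = {Reset, Wait, Ack}; Z3 = {Err, Reset, Wait, Ack}; fixed.
Sat(AF ready) = {Err, Reset, Wait, Ack}
Sat(AX (AF ready)) = {s : every successor in {Err, Reset, Wait, Ack}} = {Err, Reset, Ack}
|Sat(AX (AF ready))| = |{Err, Reset, Ack}| = 3.

3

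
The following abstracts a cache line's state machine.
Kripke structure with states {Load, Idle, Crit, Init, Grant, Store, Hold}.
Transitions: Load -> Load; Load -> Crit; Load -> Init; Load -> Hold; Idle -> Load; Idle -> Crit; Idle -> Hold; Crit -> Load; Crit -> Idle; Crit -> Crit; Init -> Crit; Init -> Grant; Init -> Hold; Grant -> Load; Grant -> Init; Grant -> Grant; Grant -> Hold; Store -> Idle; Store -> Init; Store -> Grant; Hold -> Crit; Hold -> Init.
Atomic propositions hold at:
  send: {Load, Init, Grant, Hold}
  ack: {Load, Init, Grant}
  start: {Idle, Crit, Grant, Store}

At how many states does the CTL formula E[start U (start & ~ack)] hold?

Sat(~ack) = {Idle, Crit, Store, Hold}
Sat(start & ~ack) = {Idle, Crit, Store}
E[start U (start & ~ack)]: least fixpoint, start Z0 = Sat((start & ~ack)) = {Idle, Crit, Store}, add states in Sat(start) with some successor in Z. Already a fixed point.
Sat(E[start U (start & ~ack)]) = {Idle, Crit, Store}
|Sat(E[start U (start & ~ack)])| = |{Idle, Crit, Store}| = 3.

3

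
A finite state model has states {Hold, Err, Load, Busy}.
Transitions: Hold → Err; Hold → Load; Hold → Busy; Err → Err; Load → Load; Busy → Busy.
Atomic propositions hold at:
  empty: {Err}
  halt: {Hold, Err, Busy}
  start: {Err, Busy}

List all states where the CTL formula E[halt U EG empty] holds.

{Hold, Err}

EG empty: greatest fixpoint, start Z0 = {Err}, keep only states in Sat with some successor in Z. Already a fixed point.
Sat(EG empty) = {Err}
E[halt U EG empty]: least fixpoint, start Z0 = Sat(EG empty) = {Err}, add states in Sat(halt) with some successor in Z. Z1 = {Hold, Err}; fixed.
Sat(E[halt U EG empty]) = {Hold, Err}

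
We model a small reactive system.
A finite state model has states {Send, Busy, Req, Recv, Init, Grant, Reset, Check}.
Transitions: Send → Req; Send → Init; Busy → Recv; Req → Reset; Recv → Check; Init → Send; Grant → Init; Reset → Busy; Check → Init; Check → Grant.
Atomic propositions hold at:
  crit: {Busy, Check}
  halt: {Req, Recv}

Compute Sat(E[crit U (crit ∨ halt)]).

{Busy, Req, Recv, Check}

Sat(crit ∨ halt) = {Busy, Req, Recv, Check}
E[crit U (crit ∨ halt)]: least fixpoint, start Z0 = Sat((crit ∨ halt)) = {Busy, Req, Recv, Check}, add states in Sat(crit) with some successor in Z. Already a fixed point.
Sat(E[crit U (crit ∨ halt)]) = {Busy, Req, Recv, Check}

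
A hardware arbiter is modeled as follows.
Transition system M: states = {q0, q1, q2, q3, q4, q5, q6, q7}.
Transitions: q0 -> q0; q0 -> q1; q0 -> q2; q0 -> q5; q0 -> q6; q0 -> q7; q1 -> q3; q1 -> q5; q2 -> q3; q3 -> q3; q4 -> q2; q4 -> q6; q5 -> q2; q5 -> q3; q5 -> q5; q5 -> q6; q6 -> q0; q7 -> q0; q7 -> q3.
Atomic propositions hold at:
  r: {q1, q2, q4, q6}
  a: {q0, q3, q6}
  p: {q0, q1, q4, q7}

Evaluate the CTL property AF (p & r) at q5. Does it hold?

No

Sat(p & r) = {q1, q4}
AF (p & r): least fixpoint, start Z0 = {q1, q4}, add states with every successor in Z. Already a fixed point.
Sat(AF (p & r)) = {q1, q4}
q5 ∉ Sat(AF (p & r)) = {q1, q4}, so the formula does not hold at q5.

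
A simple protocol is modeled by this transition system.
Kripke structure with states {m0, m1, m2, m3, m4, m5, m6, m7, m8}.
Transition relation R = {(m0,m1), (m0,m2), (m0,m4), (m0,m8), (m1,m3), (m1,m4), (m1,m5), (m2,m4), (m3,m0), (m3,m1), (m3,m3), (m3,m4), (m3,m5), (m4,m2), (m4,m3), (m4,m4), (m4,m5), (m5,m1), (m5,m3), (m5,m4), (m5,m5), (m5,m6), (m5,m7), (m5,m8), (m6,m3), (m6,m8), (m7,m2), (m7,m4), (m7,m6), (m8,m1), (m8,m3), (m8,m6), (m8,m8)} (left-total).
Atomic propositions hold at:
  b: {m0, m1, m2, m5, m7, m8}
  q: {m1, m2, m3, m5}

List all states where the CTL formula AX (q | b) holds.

{m6}

Sat(q | b) = {m0, m1, m2, m3, m5, m7, m8}
Sat(AX (q | b)) = {s : every successor in {m0, m1, m2, m3, m5, m7, m8}} = {m6}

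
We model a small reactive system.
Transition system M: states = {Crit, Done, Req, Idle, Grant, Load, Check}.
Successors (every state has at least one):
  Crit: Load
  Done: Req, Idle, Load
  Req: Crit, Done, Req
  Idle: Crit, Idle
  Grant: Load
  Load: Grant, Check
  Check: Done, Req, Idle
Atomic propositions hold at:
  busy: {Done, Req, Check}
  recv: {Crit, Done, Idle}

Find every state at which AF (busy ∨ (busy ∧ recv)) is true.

{Done, Req, Check}

Sat(busy ∧ recv) = {Done}
Sat(busy ∨ (busy ∧ recv)) = {Done, Req, Check}
AF (busy ∨ (busy ∧ recv)): least fixpoint, start Z0 = {Done, Req, Check}, add states with every successor in Z. Already a fixed point.
Sat(AF (busy ∨ (busy ∧ recv))) = {Done, Req, Check}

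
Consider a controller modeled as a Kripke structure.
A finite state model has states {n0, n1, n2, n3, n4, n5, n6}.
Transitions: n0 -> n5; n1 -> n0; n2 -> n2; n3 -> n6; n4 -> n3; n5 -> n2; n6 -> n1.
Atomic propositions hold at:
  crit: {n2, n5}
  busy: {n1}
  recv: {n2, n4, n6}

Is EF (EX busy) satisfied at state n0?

No

Sat(EX busy) = {s : some successor in {n1}} = {n6}
EF (EX busy): least fixpoint, start Z0 = {n6}, add states with some successor in Z. Z1 = {n3, n6}; Z2 = {n3, n4, n6}; fixed.
Sat(EF (EX busy)) = {n3, n4, n6}
n0 ∉ Sat(EF (EX busy)) = {n3, n4, n6}, so the formula does not hold at n0.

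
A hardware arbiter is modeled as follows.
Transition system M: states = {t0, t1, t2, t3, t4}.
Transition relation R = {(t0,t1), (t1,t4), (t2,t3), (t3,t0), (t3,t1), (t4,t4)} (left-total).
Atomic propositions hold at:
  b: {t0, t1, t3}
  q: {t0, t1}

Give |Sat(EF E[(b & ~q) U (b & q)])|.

Sat(~q) = {t2, t3, t4}
Sat(b & ~q) = {t3}
Sat(b & q) = {t0, t1}
E[(b & ~q) U (b & q)]: least fixpoint, start Z0 = Sat((b & q)) = {t0, t1}, add states in Sat(b & ~q) with some successor in Z. Z1 = {t0, t1, t3}; fixed.
Sat(E[(b & ~q) U (b & q)]) = {t0, t1, t3}
EF E[(b & ~q) U (b & q)]: least fixpoint, start Z0 = {t0, t1, t3}, add states with some successor in Z. Z1 = {t0, t1, t2, t3}; fixed.
Sat(EF E[(b & ~q) U (b & q)]) = {t0, t1, t2, t3}
|Sat(EF E[(b & ~q) U (b & q)])| = |{t0, t1, t2, t3}| = 4.

4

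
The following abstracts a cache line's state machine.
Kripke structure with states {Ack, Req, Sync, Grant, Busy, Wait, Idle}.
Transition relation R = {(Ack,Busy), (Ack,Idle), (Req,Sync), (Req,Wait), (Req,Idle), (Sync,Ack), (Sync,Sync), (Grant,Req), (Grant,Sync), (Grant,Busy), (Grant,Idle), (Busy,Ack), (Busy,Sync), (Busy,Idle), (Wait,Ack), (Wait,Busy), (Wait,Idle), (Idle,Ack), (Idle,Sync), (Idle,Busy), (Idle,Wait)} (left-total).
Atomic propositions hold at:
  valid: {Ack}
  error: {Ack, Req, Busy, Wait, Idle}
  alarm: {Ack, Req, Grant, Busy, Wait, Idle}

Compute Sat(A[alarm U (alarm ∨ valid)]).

Sat(alarm ∨ valid) = {Ack, Req, Grant, Busy, Wait, Idle}
A[alarm U (alarm ∨ valid)]: least fixpoint, start Z0 = Sat((alarm ∨ valid)) = {Ack, Req, Grant, Busy, Wait, Idle}, add states in Sat(alarm) with every successor in Z. Already a fixed point.
Sat(A[alarm U (alarm ∨ valid)]) = {Ack, Req, Grant, Busy, Wait, Idle}

{Ack, Req, Grant, Busy, Wait, Idle}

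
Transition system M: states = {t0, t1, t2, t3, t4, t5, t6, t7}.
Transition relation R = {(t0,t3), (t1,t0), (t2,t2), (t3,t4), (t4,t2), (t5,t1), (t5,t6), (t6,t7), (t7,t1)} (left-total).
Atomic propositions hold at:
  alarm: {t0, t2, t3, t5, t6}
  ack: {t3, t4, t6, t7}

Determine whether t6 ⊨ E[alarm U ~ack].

Sat(~ack) = {t0, t1, t2, t5}
E[alarm U ~ack]: least fixpoint, start Z0 = Sat(~ack) = {t0, t1, t2, t5}, add states in Sat(alarm) with some successor in Z. Already a fixed point.
Sat(E[alarm U ~ack]) = {t0, t1, t2, t5}
t6 ∉ Sat(E[alarm U ~ack]) = {t0, t1, t2, t5}, so the formula does not hold at t6.

No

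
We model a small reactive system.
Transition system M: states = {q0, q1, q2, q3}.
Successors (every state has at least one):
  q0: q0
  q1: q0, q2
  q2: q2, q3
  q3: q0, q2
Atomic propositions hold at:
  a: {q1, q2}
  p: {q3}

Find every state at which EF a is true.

EF a: least fixpoint, start Z0 = {q1, q2}, add states with some successor in Z. Z1 = {q1, q2, q3}; fixed.
Sat(EF a) = {q1, q2, q3}

{q1, q2, q3}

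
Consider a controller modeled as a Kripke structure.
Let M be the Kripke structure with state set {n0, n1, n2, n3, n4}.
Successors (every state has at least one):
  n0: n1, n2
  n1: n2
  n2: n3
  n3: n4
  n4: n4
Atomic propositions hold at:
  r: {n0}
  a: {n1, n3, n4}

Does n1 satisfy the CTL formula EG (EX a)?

No

Sat(EX a) = {s : some successor in {n1, n3, n4}} = {n0, n2, n3, n4}
EG (EX a): greatest fixpoint, start Z0 = {n0, n2, n3, n4}, keep only states in Sat with some successor in Z. Already a fixed point.
Sat(EG (EX a)) = {n0, n2, n3, n4}
n1 ∉ Sat(EG (EX a)) = {n0, n2, n3, n4}, so the formula does not hold at n1.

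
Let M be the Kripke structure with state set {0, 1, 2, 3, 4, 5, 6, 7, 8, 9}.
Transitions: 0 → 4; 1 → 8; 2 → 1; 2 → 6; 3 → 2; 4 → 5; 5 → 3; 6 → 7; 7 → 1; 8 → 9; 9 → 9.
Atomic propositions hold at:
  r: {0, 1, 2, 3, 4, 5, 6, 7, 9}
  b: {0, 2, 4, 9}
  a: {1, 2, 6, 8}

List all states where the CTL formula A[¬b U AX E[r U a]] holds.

{0, 1, 2, 3, 4, 5, 6, 7}

Sat(¬b) = {1, 3, 5, 6, 7, 8}
E[r U a]: least fixpoint, start Z0 = Sat(a) = {1, 2, 6, 8}, add states in Sat(r) with some successor in Z. Z1 = {1, 2, 3, 6, 7, 8}; Z2 = {1, 2, 3, 5, 6, 7, 8}; Z3 = {1, 2, 3, 4, 5, 6, 7, 8}; Z4 = {0, 1, 2, 3, 4, 5, 6, 7, 8}; fixed.
Sat(E[r U a]) = {0, 1, 2, 3, 4, 5, 6, 7, 8}
Sat(AX E[r U a]) = {s : every successor in {0, 1, 2, 3, 4, 5, 6, 7, 8}} = {0, 1, 2, 3, 4, 5, 6, 7}
A[¬b U AX E[r U a]]: least fixpoint, start Z0 = Sat(AX E[r U a]) = {0, 1, 2, 3, 4, 5, 6, 7}, add states in Sat(¬b) with every successor in Z. Already a fixed point.
Sat(A[¬b U AX E[r U a]]) = {0, 1, 2, 3, 4, 5, 6, 7}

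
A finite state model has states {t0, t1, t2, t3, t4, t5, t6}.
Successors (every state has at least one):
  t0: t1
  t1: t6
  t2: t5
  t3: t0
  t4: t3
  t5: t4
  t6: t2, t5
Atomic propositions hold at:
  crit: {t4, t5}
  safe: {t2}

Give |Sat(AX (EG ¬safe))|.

6

Sat(¬safe) = {t0, t1, t3, t4, t5, t6}
EG ¬safe: greatest fixpoint, start Z0 = {t0, t1, t3, t4, t5, t6}, keep only states in Sat with some successor in Z. Already a fixed point.
Sat(EG ¬safe) = {t0, t1, t3, t4, t5, t6}
Sat(AX (EG ¬safe)) = {s : every successor in {t0, t1, t3, t4, t5, t6}} = {t0, t1, t2, t3, t4, t5}
|Sat(AX (EG ¬safe))| = |{t0, t1, t2, t3, t4, t5}| = 6.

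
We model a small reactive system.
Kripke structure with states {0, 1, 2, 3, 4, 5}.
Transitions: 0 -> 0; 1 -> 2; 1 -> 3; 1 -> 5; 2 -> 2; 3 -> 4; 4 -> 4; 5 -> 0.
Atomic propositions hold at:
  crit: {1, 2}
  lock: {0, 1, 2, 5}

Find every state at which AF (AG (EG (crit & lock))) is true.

Sat(crit & lock) = {1, 2}
EG (crit & lock): greatest fixpoint, start Z0 = {1, 2}, keep only states in Sat with some successor in Z. Already a fixed point.
Sat(EG (crit & lock)) = {1, 2}
AG (EG (crit & lock)): greatest fixpoint, start Z0 = {1, 2}, keep only states in Sat with every successor in Z. Z1 = {2}; fixed.
Sat(AG (EG (crit & lock))) = {2}
AF (AG (EG (crit & lock))): least fixpoint, start Z0 = {2}, add states with every successor in Z. Already a fixed point.
Sat(AF (AG (EG (crit & lock)))) = {2}

{2}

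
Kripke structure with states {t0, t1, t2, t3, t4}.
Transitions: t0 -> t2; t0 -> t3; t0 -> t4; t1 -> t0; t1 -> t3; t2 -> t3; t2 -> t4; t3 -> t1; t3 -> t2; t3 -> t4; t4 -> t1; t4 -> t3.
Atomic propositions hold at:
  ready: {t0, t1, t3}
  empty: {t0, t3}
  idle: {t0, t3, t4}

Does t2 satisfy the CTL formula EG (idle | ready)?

No

Sat(idle | ready) = {t0, t1, t3, t4}
EG (idle | ready): greatest fixpoint, start Z0 = {t0, t1, t3, t4}, keep only states in Sat with some successor in Z. Already a fixed point.
Sat(EG (idle | ready)) = {t0, t1, t3, t4}
t2 ∉ Sat(EG (idle | ready)) = {t0, t1, t3, t4}, so the formula does not hold at t2.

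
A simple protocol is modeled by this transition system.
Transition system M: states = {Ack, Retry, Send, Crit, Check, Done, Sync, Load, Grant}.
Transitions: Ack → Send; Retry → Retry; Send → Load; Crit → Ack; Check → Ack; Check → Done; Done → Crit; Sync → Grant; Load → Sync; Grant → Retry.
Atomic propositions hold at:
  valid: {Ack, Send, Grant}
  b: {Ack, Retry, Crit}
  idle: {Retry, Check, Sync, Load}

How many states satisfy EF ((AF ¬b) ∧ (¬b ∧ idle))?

7

Sat(¬b) = {Send, Check, Done, Sync, Load, Grant}
AF ¬b: least fixpoint, start Z0 = {Send, Check, Done, Sync, Load, Grant}, add states with every successor in Z. Z1 = {Ack, Send, Check, Done, Sync, Load, Grant}; Z2 = {Ack, Send, Crit, Check, Done, Sync, Load, Grant}; fixed.
Sat(AF ¬b) = {Ack, Send, Crit, Check, Done, Sync, Load, Grant}
Sat(¬b ∧ idle) = {Check, Sync, Load}
Sat((AF ¬b) ∧ (¬b ∧ idle)) = {Check, Sync, Load}
EF ((AF ¬b) ∧ (¬b ∧ idle)): least fixpoint, start Z0 = {Check, Sync, Load}, add states with some successor in Z. Z1 = {Send, Check, Sync, Load}; Z2 = {Ack, Send, Check, Sync, Load}; Z3 = {Ack, Send, Crit, Check, Sync, Load}; Z4 = {Ack, Send, Crit, Check, Done, Sync, Load}; fixed.
Sat(EF ((AF ¬b) ∧ (¬b ∧ idle))) = {Ack, Send, Crit, Check, Done, Sync, Load}
|Sat(EF ((AF ¬b) ∧ (¬b ∧ idle)))| = |{Ack, Send, Crit, Check, Done, Sync, Load}| = 7.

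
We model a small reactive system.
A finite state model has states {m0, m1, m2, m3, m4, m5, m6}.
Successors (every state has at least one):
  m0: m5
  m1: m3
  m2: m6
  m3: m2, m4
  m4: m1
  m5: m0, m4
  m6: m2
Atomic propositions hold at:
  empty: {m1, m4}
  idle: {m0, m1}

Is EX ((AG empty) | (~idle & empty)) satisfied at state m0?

AG empty: greatest fixpoint, start Z0 = {m1, m4}, keep only states in Sat with every successor in Z. Z1 = {m4}; Z2 = ∅; fixed.
Sat(AG empty) = ∅
Sat(~idle) = {m2, m3, m4, m5, m6}
Sat(~idle & empty) = {m4}
Sat((AG empty) | (~idle & empty)) = {m4}
Sat(EX ((AG empty) | (~idle & empty))) = {s : some successor in {m4}} = {m3, m5}
m0 ∉ Sat(EX ((AG empty) | (~idle & empty))) = {m3, m5}, so the formula does not hold at m0.

No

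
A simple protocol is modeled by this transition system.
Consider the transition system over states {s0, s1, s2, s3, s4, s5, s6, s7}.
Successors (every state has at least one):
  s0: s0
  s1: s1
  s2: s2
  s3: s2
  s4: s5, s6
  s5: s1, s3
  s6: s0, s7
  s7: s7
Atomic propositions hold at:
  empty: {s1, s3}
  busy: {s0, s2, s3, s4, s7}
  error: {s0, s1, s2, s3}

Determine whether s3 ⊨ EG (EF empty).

EF empty: least fixpoint, start Z0 = {s1, s3}, add states with some successor in Z. Z1 = {s1, s3, s5}; Z2 = {s1, s3, s4, s5}; fixed.
Sat(EF empty) = {s1, s3, s4, s5}
EG (EF empty): greatest fixpoint, start Z0 = {s1, s3, s4, s5}, keep only states in Sat with some successor in Z. Z1 = {s1, s4, s5}; fixed.
Sat(EG (EF empty)) = {s1, s4, s5}
s3 ∉ Sat(EG (EF empty)) = {s1, s4, s5}, so the formula does not hold at s3.

No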